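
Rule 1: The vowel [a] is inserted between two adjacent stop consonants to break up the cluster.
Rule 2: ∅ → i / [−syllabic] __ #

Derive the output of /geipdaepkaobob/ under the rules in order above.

geipadaepakaobobi

Rule 1 (stop-cluster a-epenthesis): /p/ and /d/ form a stop–stop cluster, so [a] is inserted between them. /p/ and /k/ form a stop–stop cluster, so [a] is inserted between them. /geipdaepkaobob/ → geipadaepakaobob.
Rule 2 (final i-epenthesis): the form ends in the consonant /b/, so [i] is inserted word-finally. /geipadaepakaobob/ → geipadaepakaobobi.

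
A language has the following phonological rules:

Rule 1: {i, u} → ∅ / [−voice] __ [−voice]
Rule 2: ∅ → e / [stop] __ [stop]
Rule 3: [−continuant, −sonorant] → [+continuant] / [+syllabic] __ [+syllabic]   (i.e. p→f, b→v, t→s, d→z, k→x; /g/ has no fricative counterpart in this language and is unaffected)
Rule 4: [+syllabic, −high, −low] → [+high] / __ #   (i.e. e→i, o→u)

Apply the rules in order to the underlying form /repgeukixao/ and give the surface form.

Rule 1 (high vowel syncope): /i/ is a high vowel flanked by voiceless consonants /k/ and /x/, so it deletes. /repgeukixao/ → repgeukxao.
Rule 2 (stop-cluster e-epenthesis): /p/ and /g/ form a stop–stop cluster, so [e] is inserted between them. /repgeukxao/ → repegeukxao.
Rule 3 (intervocalic spirantization): /p/ is a stop between vowels /e/ and /e/, so it spirantizes to the fricative [f]. /repegeukxao/ → refegeukxao.
Rule 4 (final vowel raising): /o/ is a mid vowel in word-final position, so it raises to [u]. /refegeukxao/ → refegeukxau.

refegeukxau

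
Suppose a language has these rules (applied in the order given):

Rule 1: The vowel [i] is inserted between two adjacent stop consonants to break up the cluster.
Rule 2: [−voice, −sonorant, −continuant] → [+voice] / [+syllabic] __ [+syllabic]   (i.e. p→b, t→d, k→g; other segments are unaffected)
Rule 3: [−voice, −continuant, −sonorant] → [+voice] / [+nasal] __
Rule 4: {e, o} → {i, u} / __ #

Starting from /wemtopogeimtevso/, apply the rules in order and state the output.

Rule 1 (stop-cluster i-epenthesis): no segment meets the environment; /wemtopogeimtevso/ is unchanged.
Rule 2 (intervocalic voicing): /p/ is a voiceless stop between vowels /o/ and /o/, so it voices to [b]. /wemtopogeimtevso/ → wemtobogeimtevso.
Rule 3 (post-nasal voicing): /t/ is a voiceless stop immediately after the nasal /m/, so it voices to [d]. /t/ is a voiceless stop immediately after the nasal /m/, so it voices to [d]. /wemtobogeimtevso/ → wemdobogeimdevso.
Rule 4 (final vowel raising): /o/ is a mid vowel in word-final position, so it raises to [u]. /wemdobogeimdevso/ → wemdobogeimdevsu.

wemdobogeimdevsu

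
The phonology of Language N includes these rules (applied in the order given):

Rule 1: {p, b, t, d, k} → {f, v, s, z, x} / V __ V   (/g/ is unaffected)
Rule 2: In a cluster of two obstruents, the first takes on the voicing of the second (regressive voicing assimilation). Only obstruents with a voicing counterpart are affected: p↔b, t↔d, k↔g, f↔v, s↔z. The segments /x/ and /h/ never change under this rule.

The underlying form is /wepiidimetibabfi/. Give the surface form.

wefiizimesivapfi

Rule 1 (intervocalic spirantization): /p/ is a stop between vowels /e/ and /i/, so it spirantizes to the fricative [f]. /d/ is a stop between vowels /i/ and /i/, so it spirantizes to the fricative [z]. /t/ is a stop between vowels /e/ and /i/, so it spirantizes to the fricative [s]. /b/ is a stop between vowels /i/ and /a/, so it spirantizes to the fricative [v]. /wepiidimetibabfi/ → wefiizimesivabfi.
Rule 2 (regressive voicing assimilation): /b/ precedes the voiceless obstruent /f/, so it devoices to [p] by assimilation. /wefiizimesivabfi/ → wefiizimesivapfi.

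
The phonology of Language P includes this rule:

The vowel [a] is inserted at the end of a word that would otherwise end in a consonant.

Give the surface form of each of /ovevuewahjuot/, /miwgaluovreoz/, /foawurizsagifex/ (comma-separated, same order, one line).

ovevuewahjuota, miwgaluovreoza, foawurizsagifexa

/ovevuewahjuot/: the form ends in the consonant /t/, so [a] is inserted word-finally. → [ovevuewahjuota].
/miwgaluovreoz/: the form ends in the consonant /z/, so [a] is inserted word-finally. → [miwgaluovreoza].
/foawurizsagifex/: the form ends in the consonant /x/, so [a] is inserted word-finally. → [foawurizsagifexa].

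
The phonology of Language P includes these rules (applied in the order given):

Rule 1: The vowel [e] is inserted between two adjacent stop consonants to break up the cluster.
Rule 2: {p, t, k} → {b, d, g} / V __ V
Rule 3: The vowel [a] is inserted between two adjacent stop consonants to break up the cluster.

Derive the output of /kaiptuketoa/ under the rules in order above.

Rule 1 (stop-cluster e-epenthesis): /p/ and /t/ form a stop–stop cluster, so [e] is inserted between them. /kaiptuketoa/ → kaipetuketoa.
Rule 2 (intervocalic voicing): /p/ is a voiceless stop between vowels /i/ and /e/, so it voices to [b]. /t/ is a voiceless stop between vowels /e/ and /u/, so it voices to [d]. /k/ is a voiceless stop between vowels /u/ and /e/, so it voices to [g]. /t/ is a voiceless stop between vowels /e/ and /o/, so it voices to [d]. /kaipetuketoa/ → kaibedugedoa.
Rule 3 (stop-cluster a-epenthesis): no segment meets the environment; /kaibedugedoa/ is unchanged.

kaibedugedoa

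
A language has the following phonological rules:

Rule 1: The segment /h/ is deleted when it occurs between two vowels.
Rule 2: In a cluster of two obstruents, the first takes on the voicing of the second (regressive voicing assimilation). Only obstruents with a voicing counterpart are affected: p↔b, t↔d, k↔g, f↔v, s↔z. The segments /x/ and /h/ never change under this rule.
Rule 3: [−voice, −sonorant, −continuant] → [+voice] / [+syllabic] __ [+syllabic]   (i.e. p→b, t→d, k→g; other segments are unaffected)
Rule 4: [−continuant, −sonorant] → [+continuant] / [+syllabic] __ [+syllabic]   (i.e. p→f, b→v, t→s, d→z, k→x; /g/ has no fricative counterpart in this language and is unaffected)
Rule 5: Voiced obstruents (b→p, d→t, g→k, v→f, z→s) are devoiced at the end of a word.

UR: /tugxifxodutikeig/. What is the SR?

Rule 1 (intervocalic h-deletion): no segment meets the environment; /tugxifxodutikeig/ is unchanged.
Rule 2 (regressive voicing assimilation): /g/ precedes the voiceless obstruent /x/, so it devoices to [k] by assimilation. /tugxifxodutikeig/ → tukxifxodutikeig.
Rule 3 (intervocalic voicing): /t/ is a voiceless stop between vowels /u/ and /i/, so it voices to [d]. /k/ is a voiceless stop between vowels /i/ and /e/, so it voices to [g]. /tukxifxodutikeig/ → tukxifxodudigeig.
Rule 4 (intervocalic spirantization): /d/ is a stop between vowels /o/ and /u/, so it spirantizes to the fricative [z]. /d/ is a stop between vowels /u/ and /i/, so it spirantizes to the fricative [z]. /tukxifxodudigeig/ → tukxifxozuzigeig.
Rule 5 (final devoicing): /g/ is a voiced obstruent in word-final position, so it devoices to [k]. /tukxifxozuzigeig/ → tukxifxozuzigeik.

tukxifxozuzigeik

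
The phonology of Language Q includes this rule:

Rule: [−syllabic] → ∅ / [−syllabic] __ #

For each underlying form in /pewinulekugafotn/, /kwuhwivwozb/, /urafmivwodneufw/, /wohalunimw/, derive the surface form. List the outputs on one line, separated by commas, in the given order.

/pewinulekugafotn/: /n/ is the second consonant of a word-final cluster /tn/, so it deletes. → [pewinulekugafot].
/kwuhwivwozb/: /b/ is the second consonant of a word-final cluster /zb/, so it deletes. → [kwuhwivwoz].
/urafmivwodneufw/: /w/ is the second consonant of a word-final cluster /fw/, so it deletes. → [urafmivwodneuf].
/wohalunimw/: /w/ is the second consonant of a word-final cluster /mw/, so it deletes. → [wohalunim].

pewinulekugafot, kwuhwivwoz, urafmivwodneuf, wohalunim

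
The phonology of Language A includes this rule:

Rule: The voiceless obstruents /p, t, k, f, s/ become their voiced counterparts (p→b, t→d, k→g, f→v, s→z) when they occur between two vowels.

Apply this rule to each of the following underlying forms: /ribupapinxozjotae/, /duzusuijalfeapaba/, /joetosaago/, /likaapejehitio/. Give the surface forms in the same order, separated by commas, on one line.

ribubabinxozjodae, duzuzuijalfeababa, joedozaago, ligaabejehidio

/ribupapinxozjotae/: /p/ is a voiceless obstruent between vowels /u/ and /a/, so it voices to [b]. /p/ is a voiceless obstruent between vowels /a/ and /i/, so it voices to [b]. /t/ is a voiceless obstruent between vowels /o/ and /a/, so it voices to [d]. → [ribubabinxozjodae].
/duzusuijalfeapaba/: /s/ is a voiceless obstruent between vowels /u/ and /u/, so it voices to [z]. /p/ is a voiceless obstruent between vowels /a/ and /a/, so it voices to [b]. → [duzuzuijalfeababa].
/joetosaago/: /t/ is a voiceless obstruent between vowels /e/ and /o/, so it voices to [d]. /s/ is a voiceless obstruent between vowels /o/ and /a/, so it voices to [z]. → [joedozaago].
/likaapejehitio/: /k/ is a voiceless obstruent between vowels /i/ and /a/, so it voices to [g]. /p/ is a voiceless obstruent between vowels /a/ and /e/, so it voices to [b]. /t/ is a voiceless obstruent between vowels /i/ and /i/, so it voices to [d]. → [ligaabejehidio].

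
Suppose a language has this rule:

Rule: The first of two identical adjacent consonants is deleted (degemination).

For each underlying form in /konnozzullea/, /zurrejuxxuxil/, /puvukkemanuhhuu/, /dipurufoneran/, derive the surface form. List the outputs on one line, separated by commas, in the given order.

konozulea, zurejuxuxil, puvukemanuhuu, dipurufoneran

/konnozzullea/: /nn/ is a geminate; the first /n/ deletes. /zz/ is a geminate; the first /z/ deletes. /ll/ is a geminate; the first /l/ deletes. → [konozulea].
/zurrejuxxuxil/: /rr/ is a geminate; the first /r/ deletes. /xx/ is a geminate; the first /x/ deletes. → [zurejuxuxil].
/puvukkemanuhhuu/: /kk/ is a geminate; the first /k/ deletes. /hh/ is a geminate; the first /h/ deletes. → [puvukemanuhuu].
/dipurufoneran/: the rule's environment is not met; surfaces unchanged as [dipurufoneran].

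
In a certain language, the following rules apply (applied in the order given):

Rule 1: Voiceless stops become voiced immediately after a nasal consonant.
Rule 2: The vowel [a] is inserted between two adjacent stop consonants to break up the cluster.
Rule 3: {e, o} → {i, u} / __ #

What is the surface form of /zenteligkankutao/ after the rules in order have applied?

zendeligakangutau

Rule 1 (post-nasal voicing): /t/ is a voiceless stop immediately after the nasal /n/, so it voices to [d]. /k/ is a voiceless stop immediately after the nasal /n/, so it voices to [g]. /zenteligkankutao/ → zendeligkangutao.
Rule 2 (stop-cluster a-epenthesis): /g/ and /k/ form a stop–stop cluster, so [a] is inserted between them. /zendeligkangutao/ → zendeligakangutao.
Rule 3 (final vowel raising): /o/ is a mid vowel in word-final position, so it raises to [u]. /zendeligakangutao/ → zendeligakangutau.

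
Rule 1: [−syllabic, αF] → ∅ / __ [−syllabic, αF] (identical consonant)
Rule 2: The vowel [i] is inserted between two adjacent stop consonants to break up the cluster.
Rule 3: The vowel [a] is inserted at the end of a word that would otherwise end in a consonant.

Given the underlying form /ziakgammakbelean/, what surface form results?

ziakigamakibeleana

Rule 1 (degemination): /mm/ is a geminate; the first /m/ deletes. /ziakgammakbelean/ → ziakgamakbelean.
Rule 2 (stop-cluster i-epenthesis): /k/ and /g/ form a stop–stop cluster, so [i] is inserted between them. /k/ and /b/ form a stop–stop cluster, so [i] is inserted between them. /ziakgamakbelean/ → ziakigamakibelean.
Rule 3 (final a-epenthesis): the form ends in the consonant /n/, so [a] is inserted word-finally. /ziakigamakibelean/ → ziakigamakibeleana.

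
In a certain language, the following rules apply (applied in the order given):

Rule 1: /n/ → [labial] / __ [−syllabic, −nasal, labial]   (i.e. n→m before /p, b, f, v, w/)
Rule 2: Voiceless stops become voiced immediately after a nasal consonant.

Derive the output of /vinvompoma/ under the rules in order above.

Rule 1 (nasal place assimilation): /n/ precedes the labial consonant /v/, so it assimilates in place to [m]. /vinvompoma/ → vimvompoma.
Rule 2 (post-nasal voicing): /p/ is a voiceless stop immediately after the nasal /m/, so it voices to [b]. /vimvompoma/ → vimvomboma.

vimvomboma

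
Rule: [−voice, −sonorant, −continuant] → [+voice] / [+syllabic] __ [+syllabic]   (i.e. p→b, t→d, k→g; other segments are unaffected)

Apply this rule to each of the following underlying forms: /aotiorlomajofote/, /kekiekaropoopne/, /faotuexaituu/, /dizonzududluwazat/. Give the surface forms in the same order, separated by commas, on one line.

aodiorlomajofode, kegiegaroboopne, faoduexaiduu, dizonzududluwazat

/aotiorlomajofote/: /t/ is a voiceless stop between vowels /o/ and /i/, so it voices to [d]. /t/ is a voiceless stop between vowels /o/ and /e/, so it voices to [d]. → [aodiorlomajofode].
/kekiekaropoopne/: /k/ is a voiceless stop between vowels /e/ and /i/, so it voices to [g]. /k/ is a voiceless stop between vowels /e/ and /a/, so it voices to [g]. /p/ is a voiceless stop between vowels /o/ and /o/, so it voices to [b]. → [kegiegaroboopne].
/faotuexaituu/: /t/ is a voiceless stop between vowels /o/ and /u/, so it voices to [d]. /t/ is a voiceless stop between vowels /i/ and /u/, so it voices to [d]. → [faoduexaiduu].
/dizonzududluwazat/: the rule's environment is not met; surfaces unchanged as [dizonzududluwazat].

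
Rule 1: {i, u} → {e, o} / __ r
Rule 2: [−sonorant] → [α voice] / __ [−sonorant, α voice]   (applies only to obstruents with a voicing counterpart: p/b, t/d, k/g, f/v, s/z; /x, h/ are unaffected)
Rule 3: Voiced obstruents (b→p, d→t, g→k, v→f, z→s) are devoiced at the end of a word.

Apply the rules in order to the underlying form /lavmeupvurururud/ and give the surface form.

lavmeubvorororut

Rule 1 (pre-rhotic lowering): /u/ is a high vowel immediately before /r/, so it lowers to [o]. /u/ is a high vowel immediately before /r/, so it lowers to [o]. /u/ is a high vowel immediately before /r/, so it lowers to [o]. /lavmeupvurururud/ → lavmeupvorororud.
Rule 2 (regressive voicing assimilation): /p/ precedes the voiced obstruent /v/, so it voices to [b] by assimilation. /lavmeupvorororud/ → lavmeubvorororud.
Rule 3 (final devoicing): /d/ is a voiced obstruent in word-final position, so it devoices to [t]. /lavmeubvorororud/ → lavmeubvorororut.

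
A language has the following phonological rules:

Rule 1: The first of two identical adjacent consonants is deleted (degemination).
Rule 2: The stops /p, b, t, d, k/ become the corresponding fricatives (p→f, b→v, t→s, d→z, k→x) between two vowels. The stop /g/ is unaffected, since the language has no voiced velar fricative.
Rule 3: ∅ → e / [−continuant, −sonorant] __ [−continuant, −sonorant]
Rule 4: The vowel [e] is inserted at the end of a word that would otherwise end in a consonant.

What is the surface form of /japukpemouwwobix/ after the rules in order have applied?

jafukepemouwovixe

Rule 1 (degemination): /ww/ is a geminate; the first /w/ deletes. /japukpemouwwobix/ → japukpemouwobix.
Rule 2 (intervocalic spirantization): /p/ is a stop between vowels /a/ and /u/, so it spirantizes to the fricative [f]. /b/ is a stop between vowels /o/ and /i/, so it spirantizes to the fricative [v]. /japukpemouwobix/ → jafukpemouwovix.
Rule 3 (stop-cluster e-epenthesis): /k/ and /p/ form a stop–stop cluster, so [e] is inserted between them. /jafukpemouwovix/ → jafukepemouwovix.
Rule 4 (final e-epenthesis): the form ends in the consonant /x/, so [e] is inserted word-finally. /jafukepemouwovix/ → jafukepemouwovixe.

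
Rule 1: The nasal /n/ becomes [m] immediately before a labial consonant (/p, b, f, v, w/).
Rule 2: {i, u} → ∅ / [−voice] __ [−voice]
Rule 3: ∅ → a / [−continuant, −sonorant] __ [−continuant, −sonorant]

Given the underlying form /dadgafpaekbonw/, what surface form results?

dadagafpaekabomw

Rule 1 (nasal place assimilation): /n/ precedes the labial consonant /w/, so it assimilates in place to [m]. /dadgafpaekbonw/ → dadgafpaekbomw.
Rule 2 (high vowel syncope): no segment meets the environment; /dadgafpaekbomw/ is unchanged.
Rule 3 (stop-cluster a-epenthesis): /d/ and /g/ form a stop–stop cluster, so [a] is inserted between them. /k/ and /b/ form a stop–stop cluster, so [a] is inserted between them. /dadgafpaekbomw/ → dadagafpaekabomw.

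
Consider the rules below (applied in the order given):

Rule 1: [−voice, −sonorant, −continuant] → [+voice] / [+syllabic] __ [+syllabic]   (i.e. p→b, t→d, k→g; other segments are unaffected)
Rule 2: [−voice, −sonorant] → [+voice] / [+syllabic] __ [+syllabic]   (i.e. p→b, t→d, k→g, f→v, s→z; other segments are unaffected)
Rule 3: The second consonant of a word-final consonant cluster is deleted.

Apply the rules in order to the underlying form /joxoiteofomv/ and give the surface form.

joxoideovom

Rule 1 (intervocalic voicing): /t/ is a voiceless stop between vowels /i/ and /e/, so it voices to [d]. /joxoiteofomv/ → joxoideofomv.
Rule 2 (intervocalic voicing): /f/ is a voiceless obstruent between vowels /o/ and /o/, so it voices to [v]. /joxoideofomv/ → joxoideovomv.
Rule 3 (final cluster simplification): /v/ is the second consonant of a word-final cluster /mv/, so it deletes. /joxoideovomv/ → joxoideovom.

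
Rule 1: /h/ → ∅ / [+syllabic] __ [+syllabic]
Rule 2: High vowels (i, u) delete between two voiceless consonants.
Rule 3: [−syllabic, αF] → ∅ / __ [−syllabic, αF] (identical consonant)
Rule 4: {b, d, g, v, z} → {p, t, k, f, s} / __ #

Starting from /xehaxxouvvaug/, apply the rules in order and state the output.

Rule 1 (intervocalic h-deletion): /h/ occurs between vowels /e/ and /a/, so it deletes. /xehaxxouvvaug/ → xeaxxouvvaug.
Rule 2 (high vowel syncope): no segment meets the environment; /xeaxxouvvaug/ is unchanged.
Rule 3 (degemination): /xx/ is a geminate; the first /x/ deletes. /vv/ is a geminate; the first /v/ deletes. /xeaxxouvvaug/ → xeaxouvaug.
Rule 4 (final devoicing): /g/ is a voiced obstruent in word-final position, so it devoices to [k]. /xeaxouvaug/ → xeaxouvauk.

xeaxouvauk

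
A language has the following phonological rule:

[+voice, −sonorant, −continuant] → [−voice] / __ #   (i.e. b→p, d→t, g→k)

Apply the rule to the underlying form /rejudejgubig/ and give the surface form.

Scanning /rejudejgubig/: /d/ at position 5 is not in the conditioning environment; /g/ at position 8 is not in the conditioning environment; /b/ at position 10 is not in the conditioning environment; /g/ is a voiced stop in word-final position, so it devoices to [k].
Result: [rejudejgubik].

rejudejgubik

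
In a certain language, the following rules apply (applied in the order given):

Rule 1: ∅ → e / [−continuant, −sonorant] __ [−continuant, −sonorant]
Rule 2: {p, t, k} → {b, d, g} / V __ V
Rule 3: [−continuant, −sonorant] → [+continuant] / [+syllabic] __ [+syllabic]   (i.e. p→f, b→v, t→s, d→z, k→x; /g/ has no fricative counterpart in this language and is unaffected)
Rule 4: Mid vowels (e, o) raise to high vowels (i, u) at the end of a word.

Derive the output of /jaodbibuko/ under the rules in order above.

Rule 1 (stop-cluster e-epenthesis): /d/ and /b/ form a stop–stop cluster, so [e] is inserted between them. /jaodbibuko/ → jaodebibuko.
Rule 2 (intervocalic voicing): /k/ is a voiceless stop between vowels /u/ and /o/, so it voices to [g]. /jaodebibuko/ → jaodebibugo.
Rule 3 (intervocalic spirantization): /d/ is a stop between vowels /o/ and /e/, so it spirantizes to the fricative [z]. /b/ is a stop between vowels /e/ and /i/, so it spirantizes to the fricative [v]. /b/ is a stop between vowels /i/ and /u/, so it spirantizes to the fricative [v]. /jaodebibugo/ → jaozevivugo.
Rule 4 (final vowel raising): /o/ is a mid vowel in word-final position, so it raises to [u]. /jaozevivugo/ → jaozevivugu.

jaozevivugu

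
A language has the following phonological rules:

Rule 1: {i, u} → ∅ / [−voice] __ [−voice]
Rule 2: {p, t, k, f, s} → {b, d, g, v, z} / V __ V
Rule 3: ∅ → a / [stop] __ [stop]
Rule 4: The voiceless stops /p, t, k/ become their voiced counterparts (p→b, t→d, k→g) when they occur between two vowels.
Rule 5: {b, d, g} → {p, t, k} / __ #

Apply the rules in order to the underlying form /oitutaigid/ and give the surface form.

Rule 1 (high vowel syncope): /u/ is a high vowel flanked by voiceless consonants /t/ and /t/, so it deletes. /oitutaigid/ → oittaigid.
Rule 2 (intervocalic voicing): no segment meets the environment; /oittaigid/ is unchanged.
Rule 3 (stop-cluster a-epenthesis): /t/ and /t/ form a stop–stop cluster, so [a] is inserted between them. /oittaigid/ → oitataigid.
Rule 4 (intervocalic voicing): /t/ is a voiceless stop between vowels /i/ and /a/, so it voices to [d]. /t/ is a voiceless stop between vowels /a/ and /a/, so it voices to [d]. /oitataigid/ → oidadaigid.
Rule 5 (final devoicing): /d/ is a voiced stop in word-final position, so it devoices to [t]. /oidadaigid/ → oidadaigit.

oidadaigit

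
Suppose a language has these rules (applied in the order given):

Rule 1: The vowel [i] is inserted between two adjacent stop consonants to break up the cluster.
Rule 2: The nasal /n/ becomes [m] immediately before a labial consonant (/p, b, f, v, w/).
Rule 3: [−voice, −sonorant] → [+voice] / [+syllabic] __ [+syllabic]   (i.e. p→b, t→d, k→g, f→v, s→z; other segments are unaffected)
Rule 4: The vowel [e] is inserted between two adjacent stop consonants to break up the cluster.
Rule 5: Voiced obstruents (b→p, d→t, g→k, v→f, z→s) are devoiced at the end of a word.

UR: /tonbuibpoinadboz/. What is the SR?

tombuibiboinadibos

Rule 1 (stop-cluster i-epenthesis): /b/ and /p/ form a stop–stop cluster, so [i] is inserted between them. /d/ and /b/ form a stop–stop cluster, so [i] is inserted between them. /tonbuibpoinadboz/ → tonbuibipoinadiboz.
Rule 2 (nasal place assimilation): /n/ precedes the labial consonant /b/, so it assimilates in place to [m]. /tonbuibipoinadiboz/ → tombuibipoinadiboz.
Rule 3 (intervocalic voicing): /p/ is a voiceless obstruent between vowels /i/ and /o/, so it voices to [b]. /tombuibipoinadiboz/ → tombuibiboinadiboz.
Rule 4 (stop-cluster e-epenthesis): no segment meets the environment; /tombuibiboinadiboz/ is unchanged.
Rule 5 (final devoicing): /z/ is a voiced obstruent in word-final position, so it devoices to [s]. /tombuibiboinadiboz/ → tombuibiboinadibos.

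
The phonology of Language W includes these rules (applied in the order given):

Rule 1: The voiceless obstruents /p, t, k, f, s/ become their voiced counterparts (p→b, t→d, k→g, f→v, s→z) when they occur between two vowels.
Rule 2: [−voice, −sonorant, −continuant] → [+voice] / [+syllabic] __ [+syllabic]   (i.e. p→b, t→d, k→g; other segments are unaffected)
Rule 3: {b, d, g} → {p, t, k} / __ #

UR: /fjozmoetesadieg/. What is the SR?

fjozmoedezadiek

Rule 1 (intervocalic voicing): /t/ is a voiceless obstruent between vowels /e/ and /e/, so it voices to [d]. /s/ is a voiceless obstruent between vowels /e/ and /a/, so it voices to [z]. /fjozmoetesadieg/ → fjozmoedezadieg.
Rule 2 (intervocalic voicing): no segment meets the environment; /fjozmoedezadieg/ is unchanged.
Rule 3 (final devoicing): /g/ is a voiced stop in word-final position, so it devoices to [k]. /fjozmoedezadieg/ → fjozmoedezadiek.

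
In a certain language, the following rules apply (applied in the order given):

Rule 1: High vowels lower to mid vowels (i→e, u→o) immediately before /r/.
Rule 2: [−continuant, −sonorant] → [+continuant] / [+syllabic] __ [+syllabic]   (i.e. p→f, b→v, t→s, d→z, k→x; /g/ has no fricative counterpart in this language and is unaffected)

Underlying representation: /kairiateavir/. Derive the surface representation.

Rule 1 (pre-rhotic lowering): /i/ is a high vowel immediately before /r/, so it lowers to [e]. /i/ is a high vowel immediately before /r/, so it lowers to [e]. /kairiateavir/ → kaeriateaver.
Rule 2 (intervocalic spirantization): /t/ is a stop between vowels /a/ and /e/, so it spirantizes to the fricative [s]. /kaeriateaver/ → kaeriaseaver.

kaeriaseaver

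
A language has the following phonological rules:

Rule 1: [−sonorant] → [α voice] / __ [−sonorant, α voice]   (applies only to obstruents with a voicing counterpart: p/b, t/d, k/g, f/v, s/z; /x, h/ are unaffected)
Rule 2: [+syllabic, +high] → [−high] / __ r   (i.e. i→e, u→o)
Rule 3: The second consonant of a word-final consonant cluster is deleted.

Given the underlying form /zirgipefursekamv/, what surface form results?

zergipeforsekam

Rule 1 (regressive voicing assimilation): no segment meets the environment; /zirgipefursekamv/ is unchanged.
Rule 2 (pre-rhotic lowering): /i/ is a high vowel immediately before /r/, so it lowers to [e]. /u/ is a high vowel immediately before /r/, so it lowers to [o]. /zirgipefursekamv/ → zergipeforsekamv.
Rule 3 (final cluster simplification): /v/ is the second consonant of a word-final cluster /mv/, so it deletes. /zergipeforsekamv/ → zergipeforsekam.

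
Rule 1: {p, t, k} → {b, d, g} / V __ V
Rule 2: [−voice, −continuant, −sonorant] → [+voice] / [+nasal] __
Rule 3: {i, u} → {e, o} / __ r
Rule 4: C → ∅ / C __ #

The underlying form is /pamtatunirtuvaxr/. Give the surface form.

Rule 1 (intervocalic voicing): /t/ is a voiceless stop between vowels /a/ and /u/, so it voices to [d]. /pamtatunirtuvaxr/ → pamtadunirtuvaxr.
Rule 2 (post-nasal voicing): /t/ is a voiceless stop immediately after the nasal /m/, so it voices to [d]. /pamtadunirtuvaxr/ → pamdadunirtuvaxr.
Rule 3 (pre-rhotic lowering): /i/ is a high vowel immediately before /r/, so it lowers to [e]. /pamdadunirtuvaxr/ → pamdadunertuvaxr.
Rule 4 (final cluster simplification): /r/ is the second consonant of a word-final cluster /xr/, so it deletes. /pamdadunertuvaxr/ → pamdadunertuvax.

pamdadunertuvax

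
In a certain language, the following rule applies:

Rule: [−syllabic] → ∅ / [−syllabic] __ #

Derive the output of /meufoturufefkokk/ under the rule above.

/k/ is the second consonant of a word-final cluster /kk/, so it deletes.
The other instances of /m/, /f/, /t/, /r/, /k/ do not occur in the required environment and remain unchanged.
Surface form: [meufoturufefkok].

meufoturufefkok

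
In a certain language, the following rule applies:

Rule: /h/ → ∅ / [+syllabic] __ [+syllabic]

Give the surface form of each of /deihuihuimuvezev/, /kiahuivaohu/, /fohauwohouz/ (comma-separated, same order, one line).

/deihuihuimuvezev/: /h/ occurs between vowels /i/ and /u/, so it deletes. /h/ occurs between vowels /i/ and /u/, so it deletes. → [deiuiuimuvezev].
/kiahuivaohu/: /h/ occurs between vowels /a/ and /u/, so it deletes. /h/ occurs between vowels /o/ and /u/, so it deletes. → [kiauivaou].
/fohauwohouz/: /h/ occurs between vowels /o/ and /a/, so it deletes. /h/ occurs between vowels /o/ and /o/, so it deletes. → [foauwoouz].

deiuiuimuvezev, kiauivaou, foauwoouz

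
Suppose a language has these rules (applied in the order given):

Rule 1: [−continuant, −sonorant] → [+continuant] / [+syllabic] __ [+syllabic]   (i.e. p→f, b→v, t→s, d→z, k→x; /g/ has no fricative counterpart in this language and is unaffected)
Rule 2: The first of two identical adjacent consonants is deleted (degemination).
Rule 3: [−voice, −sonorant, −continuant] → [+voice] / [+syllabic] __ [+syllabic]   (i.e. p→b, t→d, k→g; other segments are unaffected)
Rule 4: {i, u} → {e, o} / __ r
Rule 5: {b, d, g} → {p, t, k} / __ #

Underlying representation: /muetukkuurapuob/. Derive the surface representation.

Rule 1 (intervocalic spirantization): /t/ is a stop between vowels /e/ and /u/, so it spirantizes to the fricative [s]. /p/ is a stop between vowels /a/ and /u/, so it spirantizes to the fricative [f]. /muetukkuurapuob/ → muesukkuurafuob.
Rule 2 (degemination): /kk/ is a geminate; the first /k/ deletes. /muesukkuurafuob/ → muesukuurafuob.
Rule 3 (intervocalic voicing): /k/ is a voiceless stop between vowels /u/ and /u/, so it voices to [g]. /muesukuurafuob/ → muesuguurafuob.
Rule 4 (pre-rhotic lowering): /u/ is a high vowel immediately before /r/, so it lowers to [o]. /muesuguurafuob/ → muesuguorafuob.
Rule 5 (final devoicing): /b/ is a voiced stop in word-final position, so it devoices to [p]. /muesuguorafuob/ → muesuguorafuop.

muesuguorafuop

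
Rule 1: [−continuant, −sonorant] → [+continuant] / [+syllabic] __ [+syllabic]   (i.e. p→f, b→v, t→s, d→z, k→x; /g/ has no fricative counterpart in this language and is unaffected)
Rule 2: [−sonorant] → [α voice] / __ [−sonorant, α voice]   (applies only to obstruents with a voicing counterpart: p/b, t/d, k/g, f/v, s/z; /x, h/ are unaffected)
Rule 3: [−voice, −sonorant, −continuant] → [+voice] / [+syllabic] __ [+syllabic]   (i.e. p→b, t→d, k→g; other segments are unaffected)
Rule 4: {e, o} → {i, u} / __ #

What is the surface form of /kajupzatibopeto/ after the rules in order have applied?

Rule 1 (intervocalic spirantization): /t/ is a stop between vowels /a/ and /i/, so it spirantizes to the fricative [s]. /b/ is a stop between vowels /i/ and /o/, so it spirantizes to the fricative [v]. /p/ is a stop between vowels /o/ and /e/, so it spirantizes to the fricative [f]. /t/ is a stop between vowels /e/ and /o/, so it spirantizes to the fricative [s]. /kajupzatibopeto/ → kajupzasivofeso.
Rule 2 (regressive voicing assimilation): /p/ precedes the voiced obstruent /z/, so it voices to [b] by assimilation. /kajupzasivofeso/ → kajubzasivofeso.
Rule 3 (intervocalic voicing): no segment meets the environment; /kajubzasivofeso/ is unchanged.
Rule 4 (final vowel raising): /o/ is a mid vowel in word-final position, so it raises to [u]. /kajubzasivofeso/ → kajubzasivofesu.

kajubzasivofesu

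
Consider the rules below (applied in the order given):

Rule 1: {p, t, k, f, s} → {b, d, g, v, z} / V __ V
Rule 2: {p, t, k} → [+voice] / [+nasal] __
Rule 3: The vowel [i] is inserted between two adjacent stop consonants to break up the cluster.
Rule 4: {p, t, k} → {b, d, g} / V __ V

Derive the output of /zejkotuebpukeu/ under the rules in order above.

Rule 1 (intervocalic voicing): /t/ is a voiceless obstruent between vowels /o/ and /u/, so it voices to [d]. /k/ is a voiceless obstruent between vowels /u/ and /e/, so it voices to [g]. /zejkotuebpukeu/ → zejkoduebpugeu.
Rule 2 (post-nasal voicing): no segment meets the environment; /zejkoduebpugeu/ is unchanged.
Rule 3 (stop-cluster i-epenthesis): /b/ and /p/ form a stop–stop cluster, so [i] is inserted between them. /zejkoduebpugeu/ → zejkoduebipugeu.
Rule 4 (intervocalic voicing): /p/ is a voiceless stop between vowels /i/ and /u/, so it voices to [b]. /zejkoduebipugeu/ → zejkoduebibugeu.

zejkoduebibugeu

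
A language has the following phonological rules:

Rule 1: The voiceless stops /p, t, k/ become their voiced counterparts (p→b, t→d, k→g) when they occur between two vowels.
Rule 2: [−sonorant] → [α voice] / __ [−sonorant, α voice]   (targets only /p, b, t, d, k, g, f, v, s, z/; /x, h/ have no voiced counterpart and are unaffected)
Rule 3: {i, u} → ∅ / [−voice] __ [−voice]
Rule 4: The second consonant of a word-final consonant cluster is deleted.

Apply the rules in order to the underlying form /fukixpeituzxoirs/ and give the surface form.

fugixpeidusxoir

Rule 1 (intervocalic voicing): /k/ is a voiceless stop between vowels /u/ and /i/, so it voices to [g]. /t/ is a voiceless stop between vowels /i/ and /u/, so it voices to [d]. /fukixpeituzxoirs/ → fugixpeiduzxoirs.
Rule 2 (regressive voicing assimilation): /z/ precedes the voiceless obstruent /x/, so it devoices to [s] by assimilation. /fugixpeiduzxoirs/ → fugixpeidusxoirs.
Rule 3 (high vowel syncope): no segment meets the environment; /fugixpeidusxoirs/ is unchanged.
Rule 4 (final cluster simplification): /s/ is the second consonant of a word-final cluster /rs/, so it deletes. /fugixpeidusxoirs/ → fugixpeidusxoir.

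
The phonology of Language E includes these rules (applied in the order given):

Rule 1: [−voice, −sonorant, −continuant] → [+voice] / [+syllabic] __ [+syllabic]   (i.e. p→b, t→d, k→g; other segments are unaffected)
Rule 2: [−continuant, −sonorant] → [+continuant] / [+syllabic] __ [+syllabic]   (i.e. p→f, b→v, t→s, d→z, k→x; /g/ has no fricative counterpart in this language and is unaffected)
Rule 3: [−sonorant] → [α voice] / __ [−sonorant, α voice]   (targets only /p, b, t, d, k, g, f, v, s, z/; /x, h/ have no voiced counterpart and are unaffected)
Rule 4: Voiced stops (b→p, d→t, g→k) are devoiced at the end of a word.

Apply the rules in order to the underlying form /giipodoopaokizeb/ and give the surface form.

Rule 1 (intervocalic voicing): /p/ is a voiceless stop between vowels /i/ and /o/, so it voices to [b]. /p/ is a voiceless stop between vowels /o/ and /a/, so it voices to [b]. /k/ is a voiceless stop between vowels /o/ and /i/, so it voices to [g]. /giipodoopaokizeb/ → giibodoobaogizeb.
Rule 2 (intervocalic spirantization): /b/ is a stop between vowels /i/ and /o/, so it spirantizes to the fricative [v]. /d/ is a stop between vowels /o/ and /o/, so it spirantizes to the fricative [z]. /b/ is a stop between vowels /o/ and /a/, so it spirantizes to the fricative [v]. /giibodoobaogizeb/ → giivozoovaogizeb.
Rule 3 (regressive voicing assimilation): no segment meets the environment; /giivozoovaogizeb/ is unchanged.
Rule 4 (final devoicing): /b/ is a voiced stop in word-final position, so it devoices to [p]. /giivozoovaogizeb/ → giivozoovaogizep.

giivozoovaogizep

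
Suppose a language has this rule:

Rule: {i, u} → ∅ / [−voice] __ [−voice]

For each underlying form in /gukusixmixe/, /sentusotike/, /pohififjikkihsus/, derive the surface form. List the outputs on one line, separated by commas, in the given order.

guksxmixe, sentsotke, pohffjikkhss

/gukusixmixe/: /u/ is a high vowel flanked by voiceless consonants /k/ and /s/, so it deletes. /i/ is a high vowel flanked by voiceless consonants /s/ and /x/, so it deletes. → [guksxmixe].
/sentusotike/: /u/ is a high vowel flanked by voiceless consonants /t/ and /s/, so it deletes. /i/ is a high vowel flanked by voiceless consonants /t/ and /k/, so it deletes. → [sentsotke].
/pohififjikkihsus/: /i/ is a high vowel flanked by voiceless consonants /h/ and /f/, so it deletes. /i/ is a high vowel flanked by voiceless consonants /f/ and /f/, so it deletes. /i/ is a high vowel flanked by voiceless consonants /k/ and /h/, so it deletes. /u/ is a high vowel flanked by voiceless consonants /s/ and /s/, so it deletes. → [pohffjikkhss].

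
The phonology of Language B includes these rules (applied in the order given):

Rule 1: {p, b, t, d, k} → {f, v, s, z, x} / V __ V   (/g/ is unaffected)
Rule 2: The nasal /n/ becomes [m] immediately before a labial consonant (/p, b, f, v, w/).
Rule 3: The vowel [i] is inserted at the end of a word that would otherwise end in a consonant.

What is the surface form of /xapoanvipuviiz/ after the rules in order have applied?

xafoamvifuviizi

Rule 1 (intervocalic spirantization): /p/ is a stop between vowels /a/ and /o/, so it spirantizes to the fricative [f]. /p/ is a stop between vowels /i/ and /u/, so it spirantizes to the fricative [f]. /xapoanvipuviiz/ → xafoanvifuviiz.
Rule 2 (nasal place assimilation): /n/ precedes the labial consonant /v/, so it assimilates in place to [m]. /xafoanvifuviiz/ → xafoamvifuviiz.
Rule 3 (final i-epenthesis): the form ends in the consonant /z/, so [i] is inserted word-finally. /xafoamvifuviiz/ → xafoamvifuviizi.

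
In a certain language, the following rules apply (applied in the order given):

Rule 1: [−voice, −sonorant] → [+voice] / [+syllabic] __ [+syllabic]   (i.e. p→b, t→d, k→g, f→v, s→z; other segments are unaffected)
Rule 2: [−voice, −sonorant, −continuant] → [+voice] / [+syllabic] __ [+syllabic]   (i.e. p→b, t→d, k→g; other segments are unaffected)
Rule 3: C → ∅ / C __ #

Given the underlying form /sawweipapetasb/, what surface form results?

sawweibabedas

Rule 1 (intervocalic voicing): /p/ is a voiceless obstruent between vowels /i/ and /a/, so it voices to [b]. /p/ is a voiceless obstruent between vowels /a/ and /e/, so it voices to [b]. /t/ is a voiceless obstruent between vowels /e/ and /a/, so it voices to [d]. /sawweipapetasb/ → sawweibabedasb.
Rule 2 (intervocalic voicing): no segment meets the environment; /sawweibabedasb/ is unchanged.
Rule 3 (final cluster simplification): /b/ is the second consonant of a word-final cluster /sb/, so it deletes. /sawweibabedasb/ → sawweibabedas.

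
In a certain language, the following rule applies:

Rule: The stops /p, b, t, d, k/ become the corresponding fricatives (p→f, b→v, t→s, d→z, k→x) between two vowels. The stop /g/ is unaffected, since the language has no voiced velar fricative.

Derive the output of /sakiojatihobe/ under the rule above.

/k/ is a stop between vowels /a/ and /i/, so it spirantizes to the fricative [x].
/t/ is a stop between vowels /a/ and /i/, so it spirantizes to the fricative [s].
/b/ is a stop between vowels /o/ and /e/, so it spirantizes to the fricative [v].
Surface form: [saxiojasihove].

saxiojasihove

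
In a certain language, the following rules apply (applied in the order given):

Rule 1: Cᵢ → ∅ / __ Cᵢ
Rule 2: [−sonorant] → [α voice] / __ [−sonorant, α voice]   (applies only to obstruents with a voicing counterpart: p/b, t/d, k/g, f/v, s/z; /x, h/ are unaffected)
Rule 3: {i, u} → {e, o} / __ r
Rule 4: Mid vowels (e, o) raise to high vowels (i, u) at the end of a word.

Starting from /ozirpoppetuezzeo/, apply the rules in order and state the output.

Rule 1 (degemination): /pp/ is a geminate; the first /p/ deletes. /zz/ is a geminate; the first /z/ deletes. /ozirpoppetuezzeo/ → ozirpopetuezeo.
Rule 2 (regressive voicing assimilation): no segment meets the environment; /ozirpopetuezeo/ is unchanged.
Rule 3 (pre-rhotic lowering): /i/ is a high vowel immediately before /r/, so it lowers to [e]. /ozirpopetuezeo/ → ozerpopetuezeo.
Rule 4 (final vowel raising): /o/ is a mid vowel in word-final position, so it raises to [u]. /ozerpopetuezeo/ → ozerpopetuezeu.

ozerpopetuezeu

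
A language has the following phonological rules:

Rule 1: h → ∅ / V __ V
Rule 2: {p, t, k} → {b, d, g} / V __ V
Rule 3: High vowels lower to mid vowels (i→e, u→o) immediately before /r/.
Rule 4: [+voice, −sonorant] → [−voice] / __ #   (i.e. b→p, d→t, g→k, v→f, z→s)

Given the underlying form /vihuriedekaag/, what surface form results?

vioriedegaak

Rule 1 (intervocalic h-deletion): /h/ occurs between vowels /i/ and /u/, so it deletes. /vihuriedekaag/ → viuriedekaag.
Rule 2 (intervocalic voicing): /k/ is a voiceless stop between vowels /e/ and /a/, so it voices to [g]. /viuriedekaag/ → viuriedegaag.
Rule 3 (pre-rhotic lowering): /u/ is a high vowel immediately before /r/, so it lowers to [o]. /viuriedegaag/ → vioriedegaag.
Rule 4 (final devoicing): /g/ is a voiced obstruent in word-final position, so it devoices to [k]. /vioriedegaag/ → vioriedegaak.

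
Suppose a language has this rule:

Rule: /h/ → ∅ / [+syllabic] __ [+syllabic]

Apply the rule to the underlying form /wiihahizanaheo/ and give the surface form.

/h/ occurs between vowels /i/ and /a/, so it deletes.
/h/ occurs between vowels /a/ and /i/, so it deletes.
/h/ occurs between vowels /a/ and /e/, so it deletes.
Surface form: [wiiaizanaeo].

wiiaizanaeo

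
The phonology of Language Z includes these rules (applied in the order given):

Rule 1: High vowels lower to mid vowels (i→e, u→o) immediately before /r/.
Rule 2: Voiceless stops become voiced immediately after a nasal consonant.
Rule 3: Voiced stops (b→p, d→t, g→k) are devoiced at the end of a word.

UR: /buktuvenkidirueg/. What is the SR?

Rule 1 (pre-rhotic lowering): /i/ is a high vowel immediately before /r/, so it lowers to [e]. /buktuvenkidirueg/ → buktuvenkiderueg.
Rule 2 (post-nasal voicing): /k/ is a voiceless stop immediately after the nasal /n/, so it voices to [g]. /buktuvenkiderueg/ → buktuvengiderueg.
Rule 3 (final devoicing): /g/ is a voiced stop in word-final position, so it devoices to [k]. /buktuvengiderueg/ → buktuvengideruek.

buktuvengideruek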